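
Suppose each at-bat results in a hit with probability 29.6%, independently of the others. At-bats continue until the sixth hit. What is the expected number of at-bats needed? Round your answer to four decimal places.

Y = total at-bats until the sixth success; negative binomial with r=6, p=0.296.
E[Y] = r / p = 6 / 0.296 = 20.270270

20.2703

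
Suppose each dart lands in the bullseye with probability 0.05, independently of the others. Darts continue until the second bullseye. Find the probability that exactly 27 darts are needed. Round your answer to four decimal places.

0.0180

Y = trial on which the second success occurs; negative binomial, r=2, p=0.05.
P(Y=27) = C(26,1) · p^2 · (1−p)^25
= 26 · 0.0025 · 0.27739 = 0.018030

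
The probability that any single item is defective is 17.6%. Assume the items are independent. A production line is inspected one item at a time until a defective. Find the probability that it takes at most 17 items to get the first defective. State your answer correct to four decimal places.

Y = number of items to the first success; geometric, p = 0.176.
P(Y ≤ 17) = 1 − (1−p)^17 = 1 − 0.037219 = 0.962781

0.9628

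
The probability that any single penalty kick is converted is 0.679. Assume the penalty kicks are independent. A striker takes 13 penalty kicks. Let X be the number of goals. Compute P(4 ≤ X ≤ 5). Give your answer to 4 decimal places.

0.0264

X ~ Binomial(13, 0.679); P(4 ≤ X ≤ 5) = Σ C(13,k) p^k (1−p)^(13−k) over k:
  k=4: C(13,4)·0.679^4·0.321^9 = 0.005500
  k=5: C(13,5)·0.679^5·0.321^8 = 0.020940
Total = 0.026439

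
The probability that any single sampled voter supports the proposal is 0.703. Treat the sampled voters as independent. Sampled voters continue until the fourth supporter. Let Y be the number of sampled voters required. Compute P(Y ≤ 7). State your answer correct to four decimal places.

0.8778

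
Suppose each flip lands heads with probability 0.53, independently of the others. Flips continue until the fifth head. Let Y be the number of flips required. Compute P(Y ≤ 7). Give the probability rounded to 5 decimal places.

0.27866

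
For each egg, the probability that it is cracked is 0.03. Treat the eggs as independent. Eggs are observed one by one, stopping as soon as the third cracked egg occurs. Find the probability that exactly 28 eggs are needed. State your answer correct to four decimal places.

0.0044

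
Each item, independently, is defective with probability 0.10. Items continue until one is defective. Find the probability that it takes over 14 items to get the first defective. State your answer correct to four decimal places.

0.2288

Y = number of items to the first success; geometric, p = 0.10.
P(Y > 14) = P(first 14 all fail) = (1−p)^14 = 0.228768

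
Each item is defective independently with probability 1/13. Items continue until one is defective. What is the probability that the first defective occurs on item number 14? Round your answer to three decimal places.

Geometric (trials to first success), p = 0.076923.
P(Y = 14) = (1−p)^13 · p = 0.35326 · 0.076923 = 0.02717

0.027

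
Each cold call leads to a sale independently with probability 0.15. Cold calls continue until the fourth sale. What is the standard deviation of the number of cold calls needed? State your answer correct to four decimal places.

Y = total cold calls until the fourth success; negative binomial with r=4, p=0.15.
SD(Y) = √[r(1−p)/p²] = √(151.111111) = 12.292726

12.2927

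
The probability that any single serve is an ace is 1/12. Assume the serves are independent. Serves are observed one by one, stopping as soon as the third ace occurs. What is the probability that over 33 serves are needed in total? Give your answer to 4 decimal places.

0.4736

Needing more than 33 serves ⇔ fewer than 3 successes in the first 33. With X ~ Binomial(33, 0.083333), P(Y > 33) = P(X ≤ 2).
  k=0: C(33,0)·0.083333^0·0.916667^33 = 0.056621
  k=1: C(33,1)·0.083333^1·0.916667^32 = 0.169863
  k=2: C(33,2)·0.083333^2·0.916667^31 = 0.247073
P(X ≤ 2) = 0.473557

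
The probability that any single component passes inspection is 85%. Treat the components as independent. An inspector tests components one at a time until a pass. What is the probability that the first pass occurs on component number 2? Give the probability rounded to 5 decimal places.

Geometric (trials to first success), p = 0.85.
P(Y = 2) = (1−p)^1 · p = 0.15 · 0.85 = 0.1275000

0.12750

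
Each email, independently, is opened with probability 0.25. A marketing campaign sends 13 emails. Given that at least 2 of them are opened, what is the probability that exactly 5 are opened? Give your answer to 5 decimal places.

X ~ Binomial(13, 0.25). Want P(X=5 | X≥2) = P(X=5) / P(X≥2).
P(X=5) = C(13,5)·0.25^5·0.75^8 = 0.1258255
P(X≥2) = 1 − 0.0237573 − 0.1029481 = 0.8732946
Ratio = 0.1258255 / 0.8732946 = 0.1440814

0.14408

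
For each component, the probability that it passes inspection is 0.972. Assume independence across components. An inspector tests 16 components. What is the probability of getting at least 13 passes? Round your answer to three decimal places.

0.999

X ~ Binomial(16, 0.972); P(X ≥ 13) = Σ C(16,k) p^k (1−p)^(16−k) over k:
  k=13: C(16,13)·0.972^13·0.028^3 = 0.00850
  k=14: C(16,14)·0.972^14·0.028^2 = 0.06322
  k=15: C(16,15)·0.972^15·0.028^1 = 0.29260
  k=16: C(16,16)·0.972^16·0.028^0 = 0.63483
Total = 0.99915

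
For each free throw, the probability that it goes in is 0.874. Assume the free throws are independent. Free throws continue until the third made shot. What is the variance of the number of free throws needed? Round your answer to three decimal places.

Y = total free throws until the third success; negative binomial with r=3, p=0.874.
Var(Y) = r(1−p)/p² = 3·0.126 / 0.874² = 0.49484

0.495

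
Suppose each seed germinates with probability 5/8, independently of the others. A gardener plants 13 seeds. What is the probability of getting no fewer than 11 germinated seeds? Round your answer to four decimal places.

0.0819

X ~ Binomial(13, 0.625); P(X ≥ 11) = Σ C(13,k) p^k (1−p)^(13−k) over k:
  k=11: C(13,11)·0.625^11·0.375^2 = 0.062350
  k=12: C(13,12)·0.625^12·0.375^1 = 0.017319
  k=13: C(13,13)·0.625^13·0.375^0 = 0.002220
Total = 0.081890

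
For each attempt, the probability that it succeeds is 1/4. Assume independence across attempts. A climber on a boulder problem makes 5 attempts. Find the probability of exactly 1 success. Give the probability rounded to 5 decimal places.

0.39551

X ~ Binomial(n=5, p=0.25).
P(X=1) = C(5,1) · p^1 · (1−p)^4
= 5 · 0.25 · 0.31641 = 0.3955078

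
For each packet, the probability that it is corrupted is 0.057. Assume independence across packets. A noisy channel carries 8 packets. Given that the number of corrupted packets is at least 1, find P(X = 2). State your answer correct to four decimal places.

0.1707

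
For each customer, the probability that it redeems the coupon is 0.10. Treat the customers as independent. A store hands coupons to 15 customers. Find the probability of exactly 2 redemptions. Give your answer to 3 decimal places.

0.267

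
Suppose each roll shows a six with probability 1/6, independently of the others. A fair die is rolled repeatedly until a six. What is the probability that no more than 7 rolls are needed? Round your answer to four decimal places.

0.7209

Y = number of rolls to the first success; geometric, p = 0.166667.
P(Y ≤ 7) = 1 − (1−p)^7 = 1 − 0.279082 = 0.720918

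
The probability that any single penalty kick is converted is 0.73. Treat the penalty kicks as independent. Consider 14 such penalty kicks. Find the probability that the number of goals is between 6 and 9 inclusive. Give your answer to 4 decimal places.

X ~ Binomial(14, 0.73); P(6 ≤ X ≤ 9) = Σ C(14,k) p^k (1−p)^(14−k) over k:
  k=6: C(14,6)·0.73^6·0.27^8 = 0.012835
  k=7: C(14,7)·0.73^7·0.27^7 = 0.039660
  k=8: C(14,8)·0.73^8·0.27^6 = 0.093825
  k=9: C(14,9)·0.73^9·0.27^5 = 0.169118
Total = 0.315438

0.3154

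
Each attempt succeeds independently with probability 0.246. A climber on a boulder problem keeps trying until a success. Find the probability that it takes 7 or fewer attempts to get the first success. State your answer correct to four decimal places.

0.8615

Y = number of attempts to the first success; geometric, p = 0.246.
P(Y ≤ 7) = 1 − (1−p)^7 = 1 − 0.138548 = 0.861452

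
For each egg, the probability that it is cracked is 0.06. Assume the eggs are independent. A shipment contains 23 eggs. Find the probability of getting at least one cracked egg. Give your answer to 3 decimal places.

0.759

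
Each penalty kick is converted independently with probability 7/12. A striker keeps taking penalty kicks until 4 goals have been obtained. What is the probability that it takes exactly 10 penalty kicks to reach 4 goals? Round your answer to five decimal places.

0.05090

Y = trial on which the fourth success occurs; negative binomial, r=4, p=0.583333.
P(Y=10) = C(9,3) · p^4 · (1−p)^6
= 84 · 0.11579 · 0.0052328 = 0.0508955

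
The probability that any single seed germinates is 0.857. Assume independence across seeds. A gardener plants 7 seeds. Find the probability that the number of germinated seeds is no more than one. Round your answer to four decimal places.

X ~ Binomial(7, 0.857); P(X ≤ 1) = Σ C(7,k) p^k (1−p)^(7−k) over k:
  k=0: C(7,0)·0.857^0·0.143^7 = 0.000001
  k=1: C(7,1)·0.857^1·0.143^6 = 0.000051
Total = 0.000053

0.0001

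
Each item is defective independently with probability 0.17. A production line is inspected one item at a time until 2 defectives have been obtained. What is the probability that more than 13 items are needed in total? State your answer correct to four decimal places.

Needing more than 13 items ⇔ fewer than 2 successes in the first 13. With X ~ Binomial(13, 0.17), P(Y > 13) = P(X ≤ 1).
  k=0: C(13,0)·0.17^0·0.83^13 = 0.088719
  k=1: C(13,1)·0.17^1·0.83^12 = 0.236227
P(X ≤ 1) = 0.324946

0.3249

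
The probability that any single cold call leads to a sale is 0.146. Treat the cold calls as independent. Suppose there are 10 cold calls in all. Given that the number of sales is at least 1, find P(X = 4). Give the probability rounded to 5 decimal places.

X ~ Binomial(10, 0.146). Want P(X=4 | X≥1) = P(X=4) / P(X≥1).
P(X=4) = C(10,4)·0.146^4·0.854^6 = 0.0370150
P(X≥1) = 1 − 0.2063378 = 0.7936622
Ratio = 0.0370150 / 0.7936622 = 0.0466382

0.04664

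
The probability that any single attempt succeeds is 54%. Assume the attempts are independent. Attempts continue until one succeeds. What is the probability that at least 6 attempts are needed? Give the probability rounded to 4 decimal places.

0.0206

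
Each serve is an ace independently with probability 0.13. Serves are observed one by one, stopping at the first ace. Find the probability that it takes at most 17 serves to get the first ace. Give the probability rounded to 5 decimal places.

0.90628

Y = number of serves to the first success; geometric, p = 0.13.
P(Y ≤ 17) = 1 − (1−p)^17 = 1 − 0.0937189 = 0.9062811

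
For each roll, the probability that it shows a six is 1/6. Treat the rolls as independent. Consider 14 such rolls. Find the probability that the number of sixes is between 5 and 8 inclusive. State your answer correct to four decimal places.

X ~ Binomial(14, 0.166667); P(5 ≤ X ≤ 8) = Σ C(14,k) p^k (1−p)^(14−k) over k:
  k=5: C(14,5)·0.166667^5·0.833333^9 = 0.049897
  k=6: C(14,6)·0.166667^6·0.833333^8 = 0.014969
  k=7: C(14,7)·0.166667^7·0.833333^7 = 0.003422
  k=8: C(14,8)·0.166667^8·0.833333^6 = 0.000599
Total = 0.068887

0.0689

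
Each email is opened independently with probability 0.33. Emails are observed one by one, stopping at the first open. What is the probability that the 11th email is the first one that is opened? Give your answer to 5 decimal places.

0.00602

Geometric (trials to first success), p = 0.33.
P(Y = 11) = (1−p)^10 · p = 0.018228 · 0.33 = 0.0060154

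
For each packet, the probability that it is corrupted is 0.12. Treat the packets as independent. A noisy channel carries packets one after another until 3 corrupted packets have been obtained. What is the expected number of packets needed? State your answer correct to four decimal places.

25.0000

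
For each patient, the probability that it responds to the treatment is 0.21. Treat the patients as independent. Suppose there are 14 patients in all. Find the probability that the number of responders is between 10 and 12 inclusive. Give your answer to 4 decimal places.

X ~ Binomial(14, 0.21); P(10 ≤ X ≤ 12) = Σ C(14,k) p^k (1−p)^(14−k) over k:
  k=10: C(14,10)·0.21^10·0.79^4 = 0.000065
  k=11: C(14,11)·0.21^11·0.79^3 = 0.000006
  k=12: C(14,12)·0.21^12·0.79^2 = 0.000000
Total = 0.000072

0.0001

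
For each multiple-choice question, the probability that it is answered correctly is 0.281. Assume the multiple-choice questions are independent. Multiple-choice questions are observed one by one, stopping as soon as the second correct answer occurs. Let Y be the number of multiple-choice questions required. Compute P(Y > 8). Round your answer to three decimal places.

0.295

Needing more than 8 multiple-choice questions ⇔ fewer than 2 successes in the first 8. With X ~ Binomial(8, 0.281), P(Y > 8) = P(X ≤ 1).
  k=0: C(8,0)·0.281^0·0.719^8 = 0.07142
  k=1: C(8,1)·0.281^1·0.719^7 = 0.22331
P(X ≤ 1) = 0.29473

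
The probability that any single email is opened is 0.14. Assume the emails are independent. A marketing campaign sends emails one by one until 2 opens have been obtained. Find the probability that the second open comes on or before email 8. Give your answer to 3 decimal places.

Finishing within 8 emails ⇔ at least 2 successes in the first 8. With X ~ Binomial(8, 0.14), P(Y ≤ 8) = 1 − P(X ≤ 1).
  k=0: C(8,0)·0.14^0·0.86^8 = 0.29922
  k=1: C(8,1)·0.14^1·0.86^7 = 0.38968
1 − 0.68890 = 0.31110

0.311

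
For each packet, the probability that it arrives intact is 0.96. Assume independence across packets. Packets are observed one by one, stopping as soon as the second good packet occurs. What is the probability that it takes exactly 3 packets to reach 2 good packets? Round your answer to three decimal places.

0.074

Y = trial on which the second success occurs; negative binomial, r=2, p=0.96.
P(Y=3) = C(2,1) · p^2 · (1−p)^1
= 2 · 0.9216 · 0.04 = 0.07373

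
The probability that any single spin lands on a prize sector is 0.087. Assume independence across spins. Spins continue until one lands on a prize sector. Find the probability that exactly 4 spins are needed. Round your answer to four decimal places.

0.0662

Geometric (trials to first success), p = 0.087.
P(Y = 4) = (1−p)^3 · p = 0.76105 · 0.087 = 0.066211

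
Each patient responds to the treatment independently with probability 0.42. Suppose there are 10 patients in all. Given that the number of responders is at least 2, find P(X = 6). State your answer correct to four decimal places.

0.1352

X ~ Binomial(10, 0.42). Want P(X=6 | X≥2) = P(X=6) / P(X≥2).
P(X=6) = C(10,6)·0.42^6·0.58^4 = 0.130445
P(X≥2) = 1 − 0.004308 − 0.031196 = 0.964496
Ratio = 0.130445 / 0.964496 = 0.135247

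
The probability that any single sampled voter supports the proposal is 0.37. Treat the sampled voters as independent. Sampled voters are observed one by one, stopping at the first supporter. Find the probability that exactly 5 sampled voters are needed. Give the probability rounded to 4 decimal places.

0.0583

Geometric (trials to first success), p = 0.37.
P(Y = 5) = (1−p)^4 · p = 0.15753 · 0.37 = 0.058286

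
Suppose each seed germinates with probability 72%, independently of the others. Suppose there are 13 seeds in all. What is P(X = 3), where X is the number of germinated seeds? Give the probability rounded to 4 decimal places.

X ~ Binomial(n=13, p=0.72).
P(X=3) = C(13,3) · p^3 · (1−p)^10
= 286 · 0.37325 · 2.962e-06 = 0.000316

0.0003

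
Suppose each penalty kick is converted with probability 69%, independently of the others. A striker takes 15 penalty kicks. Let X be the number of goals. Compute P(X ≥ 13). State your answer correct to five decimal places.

0.11070

X ~ Binomial(15, 0.69); P(X ≥ 13) = Σ C(15,k) p^k (1−p)^(15−k) over k:
  k=13: C(15,13)·0.69^13·0.31^2 = 0.0810869
  k=14: C(15,14)·0.69^14·0.31^1 = 0.0257834
  k=15: C(15,15)·0.69^15·0.31^0 = 0.0038259
Total = 0.1106963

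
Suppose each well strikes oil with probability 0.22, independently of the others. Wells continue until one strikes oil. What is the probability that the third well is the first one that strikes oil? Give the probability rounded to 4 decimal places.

0.1338

Geometric (trials to first success), p = 0.22.
P(Y = 3) = (1−p)^2 · p = 0.6084 · 0.22 = 0.133848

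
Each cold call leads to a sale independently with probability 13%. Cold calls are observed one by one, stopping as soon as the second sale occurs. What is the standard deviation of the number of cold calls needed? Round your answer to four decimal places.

Y = total cold calls until the second success; negative binomial with r=2, p=0.13.
SD(Y) = √[r(1−p)/p²] = √(102.958580) = 10.146851

10.1469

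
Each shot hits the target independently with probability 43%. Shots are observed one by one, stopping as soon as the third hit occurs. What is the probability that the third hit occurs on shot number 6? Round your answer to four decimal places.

Y = trial on which the third success occurs; negative binomial, r=3, p=0.43.
P(Y=6) = C(5,2) · p^3 · (1−p)^3
= 10 · 0.079507 · 0.18519 = 0.147241

0.1472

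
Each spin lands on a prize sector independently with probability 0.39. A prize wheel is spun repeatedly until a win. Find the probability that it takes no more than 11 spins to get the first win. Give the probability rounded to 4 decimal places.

0.9956

Y = number of spins to the first success; geometric, p = 0.39.
P(Y ≤ 11) = 1 − (1−p)^11 = 1 − 0.004351 = 0.995649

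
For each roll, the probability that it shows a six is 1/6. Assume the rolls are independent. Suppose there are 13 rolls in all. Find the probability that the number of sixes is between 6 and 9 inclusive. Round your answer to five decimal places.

X ~ Binomial(13, 0.166667); P(6 ≤ X ≤ 9) = Σ C(13,k) p^k (1−p)^(13−k) over k:
  k=6: C(13,6)·0.166667^6·0.833333^7 = 0.0102646
  k=7: C(13,7)·0.166667^7·0.833333^6 = 0.0020529
  k=8: C(13,8)·0.166667^8·0.833333^5 = 0.0003079
  k=9: C(13,9)·0.166667^9·0.833333^4 = 0.0000342
Total = 0.0126596

0.01266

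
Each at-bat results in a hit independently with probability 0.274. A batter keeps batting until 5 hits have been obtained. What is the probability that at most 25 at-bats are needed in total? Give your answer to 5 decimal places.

Finishing within 25 at-bats ⇔ at least 5 successes in the first 25. With X ~ Binomial(25, 0.274), P(Y ≤ 25) = 1 − P(X ≤ 4).
  k=0: C(25,0)·0.274^0·0.726^25 = 0.0003337
  k=1: C(25,1)·0.274^1·0.726^24 = 0.0031490
  k=2: C(25,2)·0.274^2·0.726^23 = 0.0142615
  k=3: C(25,3)·0.274^3·0.726^22 = 0.0412653
  k=4: C(25,4)·0.274^4·0.726^21 = 0.0856568
1 − 0.1446663 = 0.8553337

0.85533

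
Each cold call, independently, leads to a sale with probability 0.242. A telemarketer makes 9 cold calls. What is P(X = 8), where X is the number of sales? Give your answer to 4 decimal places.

0.0001

X ~ Binomial(n=9, p=0.242).
P(X=8) = C(9,8) · p^8 · (1−p)^1
= 9 · 1.1763e-05 · 0.758 = 0.000080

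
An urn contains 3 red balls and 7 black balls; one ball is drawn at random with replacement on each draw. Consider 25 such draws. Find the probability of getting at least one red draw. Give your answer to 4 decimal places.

0.9999

P(at least one) = 1 − P(none) = 1 − (1 − 0.30)^25
= 1 − 0.000134 = 0.999866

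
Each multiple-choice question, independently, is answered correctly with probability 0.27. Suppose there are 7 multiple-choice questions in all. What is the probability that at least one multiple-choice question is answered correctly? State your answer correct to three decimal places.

0.890

P(at least one) = 1 − P(none) = 1 − (1 − 0.27)^7
= 1 − 0.11047 = 0.88953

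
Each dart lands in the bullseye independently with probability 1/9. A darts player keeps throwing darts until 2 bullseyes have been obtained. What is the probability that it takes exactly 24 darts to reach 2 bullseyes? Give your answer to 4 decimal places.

0.0213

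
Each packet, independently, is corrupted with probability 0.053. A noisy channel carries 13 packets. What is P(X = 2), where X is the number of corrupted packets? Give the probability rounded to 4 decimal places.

X ~ Binomial(n=13, p=0.053).
P(X=2) = C(13,2) · p^2 · (1−p)^11
= 78 · 0.002809 · 0.54935 = 0.120364

0.1204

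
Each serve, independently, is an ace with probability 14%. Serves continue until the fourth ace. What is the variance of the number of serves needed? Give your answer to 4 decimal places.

175.5102

Y = total serves until the fourth success; negative binomial with r=4, p=0.14.
Var(Y) = r(1−p)/p² = 4·0.86 / 0.14² = 175.510204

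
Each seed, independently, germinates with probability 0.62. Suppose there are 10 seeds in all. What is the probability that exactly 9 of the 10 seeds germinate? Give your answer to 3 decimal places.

0.051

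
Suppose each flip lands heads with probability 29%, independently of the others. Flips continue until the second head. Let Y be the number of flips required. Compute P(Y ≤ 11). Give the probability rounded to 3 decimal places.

0.873

Finishing within 11 flips ⇔ at least 2 successes in the first 11. With X ~ Binomial(11, 0.29), P(Y ≤ 11) = 1 − P(X ≤ 1).
  k=0: C(11,0)·0.29^0·0.71^11 = 0.02311
  k=1: C(11,1)·0.29^1·0.71^10 = 0.10384
1 − 0.12695 = 0.87305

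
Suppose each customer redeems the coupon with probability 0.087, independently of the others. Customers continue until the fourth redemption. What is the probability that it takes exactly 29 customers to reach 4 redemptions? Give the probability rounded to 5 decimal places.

Y = trial on which the fourth success occurs; negative binomial, r=4, p=0.087.
P(Y=29) = C(28,3) · p^4 · (1−p)^25
= 3276 · 5.729e-05 · 0.10275 = 0.0192837

0.01928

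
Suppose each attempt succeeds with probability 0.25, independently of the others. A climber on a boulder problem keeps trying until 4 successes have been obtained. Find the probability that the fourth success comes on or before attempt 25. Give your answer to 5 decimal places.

Finishing within 25 attempts ⇔ at least 4 successes in the first 25. With X ~ Binomial(25, 0.25), P(Y ≤ 25) = 1 − P(X ≤ 3).
  k=0: C(25,0)·0.25^0·0.75^25 = 0.0007525
  k=1: C(25,1)·0.25^1·0.75^24 = 0.0062712
  k=2: C(25,2)·0.25^2·0.75^23 = 0.0250848
  k=3: C(25,3)·0.25^3·0.75^22 = 0.0641056
1 − 0.0962141 = 0.9037859

0.90379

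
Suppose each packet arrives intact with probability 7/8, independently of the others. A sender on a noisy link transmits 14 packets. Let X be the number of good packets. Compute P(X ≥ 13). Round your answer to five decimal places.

X ~ Binomial(14, 0.875); P(X ≥ 13) = Σ C(14,k) p^k (1−p)^(14−k) over k:
  k=13: C(14,13)·0.875^13·0.125^1 = 0.3084201
  k=14: C(14,14)·0.875^14·0.125^0 = 0.1542101
Total = 0.4626302

0.46263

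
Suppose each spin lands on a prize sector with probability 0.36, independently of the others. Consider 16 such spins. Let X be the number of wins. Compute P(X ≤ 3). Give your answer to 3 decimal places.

X ~ Binomial(16, 0.36); P(X ≤ 3) = Σ C(16,k) p^k (1−p)^(16−k) over k:
  k=0: C(16,0)·0.36^0·0.64^16 = 0.00079
  k=1: C(16,1)·0.36^1·0.64^15 = 0.00713
  k=2: C(16,2)·0.36^2·0.64^14 = 0.03008
  k=3: C(16,3)·0.36^3·0.64^13 = 0.07897
Total = 0.11697

0.117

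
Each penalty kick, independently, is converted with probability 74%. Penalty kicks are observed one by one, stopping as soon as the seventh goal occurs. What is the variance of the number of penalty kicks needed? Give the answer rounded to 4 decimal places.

Y = total penalty kicks until the seventh success; negative binomial with r=7, p=0.74.
Var(Y) = r(1−p)/p² = 7·0.26 / 0.74² = 3.323594

3.3236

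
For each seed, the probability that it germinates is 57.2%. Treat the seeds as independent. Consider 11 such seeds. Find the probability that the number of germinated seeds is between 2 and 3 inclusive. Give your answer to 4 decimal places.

X ~ Binomial(11, 0.572); P(2 ≤ X ≤ 3) = Σ C(11,k) p^k (1−p)^(11−k) over k:
  k=2: C(11,2)·0.572^2·0.428^9 = 0.008673
  k=3: C(11,3)·0.572^3·0.428^8 = 0.034771
Total = 0.043444

0.0434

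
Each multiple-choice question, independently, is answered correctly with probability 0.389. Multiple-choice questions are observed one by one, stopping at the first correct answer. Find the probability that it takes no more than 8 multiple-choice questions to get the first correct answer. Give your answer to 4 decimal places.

Y = number of multiple-choice questions to the first success; geometric, p = 0.389.
P(Y ≤ 8) = 1 − (1−p)^8 = 1 − 0.019424 = 0.980576

0.9806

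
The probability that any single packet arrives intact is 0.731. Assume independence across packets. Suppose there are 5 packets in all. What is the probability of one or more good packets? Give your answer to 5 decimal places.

0.99859

P(at least one) = 1 − P(none) = 1 − (1 − 0.731)^5
= 1 − 0.0014085 = 0.9985915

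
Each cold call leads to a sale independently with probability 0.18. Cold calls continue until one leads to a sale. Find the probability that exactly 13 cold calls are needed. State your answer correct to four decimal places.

Geometric (trials to first success), p = 0.18.
P(Y = 13) = (1−p)^12 · p = 0.09242 · 0.18 = 0.016636

0.0166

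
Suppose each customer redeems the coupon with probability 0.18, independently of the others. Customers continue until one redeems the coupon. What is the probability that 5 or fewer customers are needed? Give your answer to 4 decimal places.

Y = number of customers to the first success; geometric, p = 0.18.
P(Y ≤ 5) = 1 − (1−p)^5 = 1 − 0.370740 = 0.629260

0.6293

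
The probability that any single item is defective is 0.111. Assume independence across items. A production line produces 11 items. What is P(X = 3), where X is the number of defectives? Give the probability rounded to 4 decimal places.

0.0880

X ~ Binomial(n=11, p=0.111).
P(X=3) = C(11,3) · p^3 · (1−p)^8
= 165 · 0.0013676 · 0.39013 = 0.088037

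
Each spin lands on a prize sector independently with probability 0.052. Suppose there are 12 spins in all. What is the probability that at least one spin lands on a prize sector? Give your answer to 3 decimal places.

P(at least one) = 1 − P(none) = 1 − (1 − 0.052)^12
= 1 − 0.52687 = 0.47313

0.473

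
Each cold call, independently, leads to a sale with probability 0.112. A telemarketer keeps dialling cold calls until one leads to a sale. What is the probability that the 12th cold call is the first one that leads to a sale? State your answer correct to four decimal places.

0.0303

Geometric (trials to first success), p = 0.112.
P(Y = 12) = (1−p)^11 · p = 0.27073 · 0.112 = 0.030322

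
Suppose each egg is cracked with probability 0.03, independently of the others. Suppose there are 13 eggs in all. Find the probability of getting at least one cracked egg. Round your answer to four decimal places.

P(at least one) = 1 − P(none) = 1 − (1 − 0.03)^13
= 1 − 0.673027 = 0.326973

0.3270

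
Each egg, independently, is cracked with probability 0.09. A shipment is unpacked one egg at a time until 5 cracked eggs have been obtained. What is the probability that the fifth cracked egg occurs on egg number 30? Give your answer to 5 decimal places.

0.01327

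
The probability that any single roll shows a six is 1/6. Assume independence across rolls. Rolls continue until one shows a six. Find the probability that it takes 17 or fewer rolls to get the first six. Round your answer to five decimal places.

0.95493

Y = number of rolls to the first success; geometric, p = 0.166667.
P(Y ≤ 17) = 1 − (1−p)^17 = 1 − 0.0450732 = 0.9549268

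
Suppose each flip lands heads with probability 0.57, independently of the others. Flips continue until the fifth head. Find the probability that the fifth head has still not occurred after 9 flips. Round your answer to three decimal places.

0.332

Needing more than 9 flips ⇔ fewer than 5 successes in the first 9. With X ~ Binomial(9, 0.57), P(Y > 9) = P(X ≤ 4).
  k=0: C(9,0)·0.57^0·0.43^9 = 0.00050
  k=1: C(9,1)·0.57^1·0.43^8 = 0.00600
  k=2: C(9,2)·0.57^2·0.43^7 = 0.03179
  k=3: C(9,3)·0.57^3·0.43^6 = 0.09834
  k=4: C(9,4)·0.57^4·0.43^5 = 0.19553
P(X ≤ 4) = 0.33216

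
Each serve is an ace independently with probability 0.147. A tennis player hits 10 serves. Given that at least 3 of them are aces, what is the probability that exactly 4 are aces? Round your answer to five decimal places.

X ~ Binomial(10, 0.147). Want P(X=4 | X≥3) = P(X=4) / P(X≥3).
P(X=4) = C(10,4)·0.147^4·0.853^6 = 0.0377731
P(X≥3) = 1 − 0.2039343 − 0.3514460 − 0.2725458 = 0.1720739
Ratio = 0.0377731 / 0.1720739 = 0.2195168

0.21952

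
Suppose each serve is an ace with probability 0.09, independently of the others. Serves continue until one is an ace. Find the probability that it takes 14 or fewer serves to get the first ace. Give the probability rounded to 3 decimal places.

0.733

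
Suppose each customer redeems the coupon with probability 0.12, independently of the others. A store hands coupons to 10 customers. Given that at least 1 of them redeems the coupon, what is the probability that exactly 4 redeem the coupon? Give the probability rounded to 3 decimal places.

X ~ Binomial(10, 0.12). Want P(X=4 | X≥1) = P(X=4) / P(X≥1).
P(X=4) = C(10,4)·0.12^4·0.88^6 = 0.02022
P(X≥1) = 1 − 0.27850 = 0.72150
Ratio = 0.02022 / 0.72150 = 0.02803

0.028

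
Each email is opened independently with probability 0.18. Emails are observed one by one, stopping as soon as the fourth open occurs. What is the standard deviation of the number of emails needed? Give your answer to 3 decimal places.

Y = total emails until the fourth success; negative binomial with r=4, p=0.18.
SD(Y) = √[r(1−p)/p²] = √(101.23457) = 10.06154

10.062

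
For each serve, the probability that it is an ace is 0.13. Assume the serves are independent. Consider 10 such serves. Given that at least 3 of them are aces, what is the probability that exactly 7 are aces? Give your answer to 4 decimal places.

0.0004

X ~ Binomial(10, 0.13). Want P(X=7 | X≥3) = P(X=7) / P(X≥3).
P(X=7) = C(10,7)·0.13^7·0.87^3 = 0.000050
P(X≥3) = 1 − 0.248423 − 0.371207 − 0.249605 = 0.130764
Ratio = 0.000050 / 0.130764 = 0.000379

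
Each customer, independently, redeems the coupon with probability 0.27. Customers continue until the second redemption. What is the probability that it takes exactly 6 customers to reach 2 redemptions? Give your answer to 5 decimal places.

0.10351

Y = trial on which the second success occurs; negative binomial, r=2, p=0.27.
P(Y=6) = C(5,1) · p^2 · (1−p)^4
= 5 · 0.0729 · 0.28398 = 0.1035116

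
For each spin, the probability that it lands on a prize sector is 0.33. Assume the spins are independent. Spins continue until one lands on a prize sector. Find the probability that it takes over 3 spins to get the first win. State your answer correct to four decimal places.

0.3008

Y = number of spins to the first success; geometric, p = 0.33.
P(Y > 3) = P(first 3 all fail) = (1−p)^3 = 0.300763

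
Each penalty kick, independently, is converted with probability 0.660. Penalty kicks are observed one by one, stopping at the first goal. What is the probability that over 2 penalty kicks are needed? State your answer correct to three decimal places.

Y = number of penalty kicks to the first success; geometric, p = 0.66.
P(Y > 2) = P(first 2 all fail) = (1−p)^2 = 0.11560

0.116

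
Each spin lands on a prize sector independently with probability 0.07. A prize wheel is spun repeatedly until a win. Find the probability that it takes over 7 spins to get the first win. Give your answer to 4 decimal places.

0.6017

Y = number of spins to the first success; geometric, p = 0.07.
P(Y > 7) = P(first 7 all fail) = (1−p)^7 = 0.601701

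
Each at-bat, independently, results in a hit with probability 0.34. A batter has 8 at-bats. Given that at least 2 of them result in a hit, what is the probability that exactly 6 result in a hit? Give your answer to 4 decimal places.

0.0231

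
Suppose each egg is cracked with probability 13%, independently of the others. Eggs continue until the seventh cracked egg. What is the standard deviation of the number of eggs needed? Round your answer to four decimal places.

18.9830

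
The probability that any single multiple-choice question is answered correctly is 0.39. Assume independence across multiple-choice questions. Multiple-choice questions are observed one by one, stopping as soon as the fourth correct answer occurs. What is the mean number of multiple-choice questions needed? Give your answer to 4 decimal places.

10.2564

Y = total multiple-choice questions until the fourth success; negative binomial with r=4, p=0.39.
E[Y] = r / p = 4 / 0.39 = 10.256410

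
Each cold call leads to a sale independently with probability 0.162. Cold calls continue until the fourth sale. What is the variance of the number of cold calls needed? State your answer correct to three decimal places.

127.724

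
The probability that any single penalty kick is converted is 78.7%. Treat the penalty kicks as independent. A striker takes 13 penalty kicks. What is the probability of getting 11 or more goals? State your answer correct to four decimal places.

X ~ Binomial(13, 0.787); P(X ≥ 11) = Σ C(13,k) p^k (1−p)^(13−k) over k:
  k=11: C(13,11)·0.787^11·0.213^2 = 0.253849
  k=12: C(13,12)·0.787^12·0.213^1 = 0.156322
  k=13: C(13,13)·0.787^13·0.213^0 = 0.044430
Total = 0.454601

0.4546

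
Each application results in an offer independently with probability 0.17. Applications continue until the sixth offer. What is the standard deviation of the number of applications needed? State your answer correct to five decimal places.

13.12701

Y = total applications until the sixth success; negative binomial with r=6, p=0.17.
SD(Y) = √[r(1−p)/p²] = √(172.3183391) = 13.1270080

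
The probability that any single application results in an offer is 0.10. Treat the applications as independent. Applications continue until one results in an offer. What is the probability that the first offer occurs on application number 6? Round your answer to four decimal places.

0.0590

Geometric (trials to first success), p = 0.10.
P(Y = 6) = (1−p)^5 · p = 0.59049 · 0.10 = 0.059049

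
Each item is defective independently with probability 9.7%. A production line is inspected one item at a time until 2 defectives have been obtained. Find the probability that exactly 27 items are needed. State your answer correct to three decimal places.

0.019

Y = trial on which the second success occurs; negative binomial, r=2, p=0.097.
P(Y=27) = C(26,1) · p^2 · (1−p)^25
= 26 · 0.009409 · 0.078018 = 0.01909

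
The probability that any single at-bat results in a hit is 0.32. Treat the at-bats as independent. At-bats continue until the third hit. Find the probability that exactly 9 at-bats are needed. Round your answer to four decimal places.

Y = trial on which the third success occurs; negative binomial, r=3, p=0.32.
P(Y=9) = C(8,2) · p^3 · (1−p)^6
= 28 · 0.032768 · 0.098867 = 0.090711

0.0907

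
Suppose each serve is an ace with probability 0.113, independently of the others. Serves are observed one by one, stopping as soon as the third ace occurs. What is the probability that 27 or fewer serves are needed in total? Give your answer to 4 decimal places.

Finishing within 27 serves ⇔ at least 3 successes in the first 27. With X ~ Binomial(27, 0.113), P(Y ≤ 27) = 1 − P(X ≤ 2).
  k=0: C(27,0)·0.113^0·0.887^27 = 0.039259
  k=1: C(27,1)·0.113^1·0.887^26 = 0.135038
  k=2: C(27,2)·0.113^2·0.887^25 = 0.223643
1 − 0.397940 = 0.602060

0.6021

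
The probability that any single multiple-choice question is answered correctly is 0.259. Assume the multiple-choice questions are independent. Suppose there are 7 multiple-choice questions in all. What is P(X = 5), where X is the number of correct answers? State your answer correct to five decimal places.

X ~ Binomial(n=7, p=0.259).
P(X=5) = C(7,5) · p^5 · (1−p)^2
= 21 · 0.0011655 · 0.54908 = 0.0134386

0.01344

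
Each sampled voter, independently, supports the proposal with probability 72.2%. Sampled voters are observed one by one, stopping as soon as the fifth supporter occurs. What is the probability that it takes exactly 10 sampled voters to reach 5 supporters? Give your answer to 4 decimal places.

Y = trial on which the fifth success occurs; negative binomial, r=5, p=0.722.
P(Y=10) = C(9,4) · p^5 · (1−p)^5
= 126 · 0.19619 · 0.0016604 = 0.041047

0.0410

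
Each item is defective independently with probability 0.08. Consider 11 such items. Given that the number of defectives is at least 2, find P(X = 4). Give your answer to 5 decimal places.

0.03457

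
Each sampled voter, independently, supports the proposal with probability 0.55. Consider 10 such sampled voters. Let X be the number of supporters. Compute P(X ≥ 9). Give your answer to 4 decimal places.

0.0233

X ~ Binomial(10, 0.55); P(X ≥ 9) = Σ C(10,k) p^k (1−p)^(10−k) over k:
  k=9: C(10,9)·0.55^9·0.45^1 = 0.020724
  k=10: C(10,10)·0.55^10·0.45^0 = 0.002533
Total = 0.023257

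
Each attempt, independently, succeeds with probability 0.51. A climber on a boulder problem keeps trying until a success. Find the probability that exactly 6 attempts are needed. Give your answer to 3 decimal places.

0.014

Geometric (trials to first success), p = 0.51.
P(Y = 6) = (1−p)^5 · p = 0.028248 · 0.51 = 0.01441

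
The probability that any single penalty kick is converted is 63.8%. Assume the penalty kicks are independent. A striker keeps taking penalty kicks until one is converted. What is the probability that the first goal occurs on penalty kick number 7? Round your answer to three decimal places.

Geometric (trials to first success), p = 0.638.
P(Y = 7) = (1−p)^6 · p = 0.0022504 · 0.638 = 0.00144

0.001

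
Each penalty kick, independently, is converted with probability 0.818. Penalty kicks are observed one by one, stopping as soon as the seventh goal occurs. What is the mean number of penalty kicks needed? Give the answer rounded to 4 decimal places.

Y = total penalty kicks until the seventh success; negative binomial with r=7, p=0.818.
E[Y] = r / p = 7 / 0.818 = 8.557457

8.5575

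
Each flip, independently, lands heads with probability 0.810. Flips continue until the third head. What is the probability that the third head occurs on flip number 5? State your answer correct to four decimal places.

0.1151

Y = trial on which the third success occurs; negative binomial, r=3, p=0.81.
P(Y=5) = C(4,2) · p^3 · (1−p)^2
= 6 · 0.53144 · 0.0361 = 0.115110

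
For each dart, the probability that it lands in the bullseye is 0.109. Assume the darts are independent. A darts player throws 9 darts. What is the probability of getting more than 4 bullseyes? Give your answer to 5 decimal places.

X ~ Binomial(9, 0.109); P(X ≥ 5) = Σ C(9,k) p^k (1−p)^(9−k) over k:
  k=5: C(9,5)·0.109^5·0.891^4 = 0.0012218
  k=6: C(9,6)·0.109^6·0.891^3 = 0.0000996
  k=7: C(9,7)·0.109^7·0.891^2 = 0.0000052
  k=8: C(9,8)·0.109^8·0.891^1 = 0.0000002
  k=9: C(9,9)·0.109^9·0.891^0 = 0.0000000
Total = 0.0013269

0.00133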